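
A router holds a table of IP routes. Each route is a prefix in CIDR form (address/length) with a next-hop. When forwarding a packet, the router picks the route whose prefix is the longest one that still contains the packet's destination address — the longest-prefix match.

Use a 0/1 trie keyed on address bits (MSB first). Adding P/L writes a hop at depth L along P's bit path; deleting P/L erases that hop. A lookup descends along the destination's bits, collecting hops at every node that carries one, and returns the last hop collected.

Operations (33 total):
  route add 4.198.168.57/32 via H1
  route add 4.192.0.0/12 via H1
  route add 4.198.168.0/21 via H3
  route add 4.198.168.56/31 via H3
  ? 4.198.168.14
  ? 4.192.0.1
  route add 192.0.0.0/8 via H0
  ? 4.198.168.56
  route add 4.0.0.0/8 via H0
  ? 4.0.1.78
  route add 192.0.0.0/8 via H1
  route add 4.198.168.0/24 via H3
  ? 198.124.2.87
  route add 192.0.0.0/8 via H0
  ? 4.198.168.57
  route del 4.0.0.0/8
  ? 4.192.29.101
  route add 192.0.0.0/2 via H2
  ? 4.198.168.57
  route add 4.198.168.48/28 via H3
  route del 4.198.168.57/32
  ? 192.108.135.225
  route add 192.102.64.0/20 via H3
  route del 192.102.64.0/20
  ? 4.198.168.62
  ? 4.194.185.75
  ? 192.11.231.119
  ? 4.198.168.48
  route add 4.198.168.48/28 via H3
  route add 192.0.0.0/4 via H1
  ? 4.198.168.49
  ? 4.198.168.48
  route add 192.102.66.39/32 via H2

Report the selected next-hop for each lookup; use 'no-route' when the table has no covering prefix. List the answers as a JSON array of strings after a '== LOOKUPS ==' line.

Apply in order:
  + 4.198.168.57/32 (H1) depth=32
  + 4.192.0.0/12 (H1) depth=12
  + 4.198.168.0/21 (H3) depth=21
  + 4.198.168.56/31 (H3) depth=31
  ? 4.198.168.14  path d0:-→d1:-→d2:-→d3:-→d4:-→d5:-→d6:-→d7:-→d8:-→d9:-→d10:-→d11:-→d12:H1→d13:-→d14:-→d15:-→d16:-→d17:-→d18:-→d19:-→d20:-→d21:H3→d22:-→d23:-→d24:-→d25:-→d26:-  best=H3
  ? 4.192.0.1  path d0:-→d1:-→d2:-→d3:-→d4:-→d5:-→d6:-→d7:-→d8:-→d9:-→d10:-→d11:-→d12:H1→d13:-  best=H1
  + 192.0.0.0/8 (H0) depth=8
  ? 4.198.168.56  path d0:-→d1:-→d2:-→d3:-→d4:-→d5:-→d6:-→d7:-→d8:-→d9:-→d10:-→d11:-→d12:H1→d13:-→d14:-→d15:-→d16:-→d17:-→d18:-→d19:-→d20:-→d21:H3→d22:-→d23:-→d24:-→d25:-→d26:-→d27:-→d28:-→d29:-→d30:-→d31:H3  best=H3
  + 4.0.0.0/8 (H0) depth=8
  ? 4.0.1.78  path d0:-→d1:-→d2:-→d3:-→d4:-→d5:-→d6:-→d7:-→d8:H0  best=H0
  + 192.0.0.0/8 (H1) depth=8
  + 4.198.168.0/24 (H3) depth=24
  ? 198.124.2.87  path d0:-→d1:-→d2:-→d3:-→d4:-→d5:-  best=no-route
  + 192.0.0.0/8 (H0) depth=8
  ? 4.198.168.57  path d0:-→d1:-→d2:-→d3:-→d4:-→d5:-→d6:-→d7:-→d8:H0→d9:-→d10:-→d11:-→d12:H1→d13:-→d14:-→d15:-→d16:-→d17:-→d18:-→d19:-→d20:-→d21:H3→d22:-→d23:-→d24:H3→d25:-→d26:-→d27:-→d28:-→d29:-→d30:-→d31:H3→d32:H1  best=H1
  del 4.0.0.0/8 (clear depth 8)
  ? 4.192.29.101  path d0:-→d1:-→d2:-→d3:-→d4:-→d5:-→d6:-→d7:-→d8:-→d9:-→d10:-→d11:-→d12:H1→d13:-  best=H1
  + 192.0.0.0/2 (H2) depth=2
  ? 4.198.168.57  path d0:-→d1:-→d2:-→d3:-→d4:-→d5:-→d6:-→d7:-→d8:-→d9:-→d10:-→d11:-→d12:H1→d13:-→d14:-→d15:-→d16:-→d17:-→d18:-→d19:-→d20:-→d21:H3→d22:-→d23:-→d24:H3→d25:-→d26:-→d27:-→d28:-→d29:-→d30:-→d31:H3→d32:H1  best=H1
  + 4.198.168.48/28 (H3) depth=28
  del 4.198.168.57/32 (clear depth 32)
  ? 192.108.135.225  path d0:-→d1:-→d2:H2→d3:-→d4:-→d5:-→d6:-→d7:-→d8:H0  best=H0
  + 192.102.64.0/20 (H3) depth=20
  del 192.102.64.0/20 (clear depth 20)
  ? 4.198.168.62  path d0:-→d1:-→d2:-→d3:-→d4:-→d5:-→d6:-→d7:-→d8:-→d9:-→d10:-→d11:-→d12:H1→d13:-→d14:-→d15:-→d16:-→d17:-→d18:-→d19:-→d20:-→d21:H3→d22:-→d23:-→d24:H3→d25:-→d26:-→d27:-→d28:H3→d29:-  best=H3
  ? 4.194.185.75  path d0:-→d1:-→d2:-→d3:-→d4:-→d5:-→d6:-→d7:-→d8:-→d9:-→d10:-→d11:-→d12:H1→d13:-  best=H1
  ? 192.11.231.119  path d0:-→d1:-→d2:H2→d3:-→d4:-→d5:-→d6:-→d7:-→d8:H0→d9:-  best=H0
  ? 4.198.168.48  path d0:-→d1:-→d2:-→d3:-→d4:-→d5:-→d6:-→d7:-→d8:-→d9:-→d10:-→d11:-→d12:H1→d13:-→d14:-→d15:-→d16:-→d17:-→d18:-→d19:-→d20:-→d21:H3→d22:-→d23:-→d24:H3→d25:-→d26:-→d27:-→d28:H3  best=H3
  + 4.198.168.48/28 (H3) depth=28
  + 192.0.0.0/4 (H1) depth=4
  ? 4.198.168.49  path d0:-→d1:-→d2:-→d3:-→d4:-→d5:-→d6:-→d7:-→d8:-→d9:-→d10:-→d11:-→d12:H1→d13:-→d14:-→d15:-→d16:-→d17:-→d18:-→d19:-→d20:-→d21:H3→d22:-→d23:-→d24:H3→d25:-→d26:-→d27:-→d28:H3  best=H3
  ? 4.198.168.48  path d0:-→d1:-→d2:-→d3:-→d4:-→d5:-→d6:-→d7:-→d8:-→d9:-→d10:-→d11:-→d12:H1→d13:-→d14:-→d15:-→d16:-→d17:-→d18:-→d19:-→d20:-→d21:H3→d22:-→d23:-→d24:H3→d25:-→d26:-→d27:-→d28:H3  best=H3
  + 192.102.66.39/32 (H2) depth=32

== LOOKUPS ==
["H3","H1","H3","H0","no-route","H1","H1","H1","H0","H3","H1","H0","H3","H3","H3"]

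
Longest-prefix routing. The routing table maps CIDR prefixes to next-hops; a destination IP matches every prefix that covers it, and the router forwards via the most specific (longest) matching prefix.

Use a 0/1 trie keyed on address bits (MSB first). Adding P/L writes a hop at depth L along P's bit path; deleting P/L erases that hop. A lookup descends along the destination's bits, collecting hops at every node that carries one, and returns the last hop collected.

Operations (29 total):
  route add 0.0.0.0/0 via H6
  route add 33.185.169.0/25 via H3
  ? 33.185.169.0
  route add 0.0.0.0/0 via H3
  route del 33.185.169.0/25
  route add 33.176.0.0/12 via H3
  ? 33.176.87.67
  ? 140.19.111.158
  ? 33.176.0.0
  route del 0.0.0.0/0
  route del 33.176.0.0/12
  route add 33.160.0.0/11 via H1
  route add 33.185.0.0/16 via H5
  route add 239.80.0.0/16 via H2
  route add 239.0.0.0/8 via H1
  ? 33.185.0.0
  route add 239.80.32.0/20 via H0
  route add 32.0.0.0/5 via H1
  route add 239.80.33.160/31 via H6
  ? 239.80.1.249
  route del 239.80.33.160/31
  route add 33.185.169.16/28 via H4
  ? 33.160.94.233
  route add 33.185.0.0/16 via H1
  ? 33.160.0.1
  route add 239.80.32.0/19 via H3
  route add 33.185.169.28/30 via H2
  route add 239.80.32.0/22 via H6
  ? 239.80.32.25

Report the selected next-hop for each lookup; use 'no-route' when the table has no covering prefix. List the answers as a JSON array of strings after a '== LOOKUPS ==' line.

Trace:
  + 0.0.0.0/0 (H6) depth=0
  + 33.185.169.0/25 (H3) depth=25
  Q 33.185.169.0: descend 0010000110111001101010010 ; hops seen [H6,H3] ; pick H3
  + 0.0.0.0/0 (H3) depth=0
  - 33.185.169.0/25 clear@25
  + 33.176.0.0/12 (H3) depth=12
  Q 33.176.87.67: descend 001000011011 ; hops seen [H3,H3] ; pick H3
  Q 140.19.111.158: descend ε ; hops seen [H3] ; pick H3
  Q 33.176.0.0: descend 001000011011 ; hops seen [H3,H3] ; pick H3
  - 0.0.0.0/0 clear@0
  - 33.176.0.0/12 clear@12
  + 33.160.0.0/11 (H1) depth=11
  + 33.185.0.0/16 (H5) depth=16
  + 239.80.0.0/16 (H2) depth=16
  + 239.0.0.0/8 (H1) depth=8
  Q 33.185.0.0: descend 0010000110111001 ; hops seen [H1,H5] ; pick H5
  + 239.80.32.0/20 (H0) depth=20
  + 32.0.0.0/5 (H1) depth=5
  + 239.80.33.160/31 (H6) depth=31
  Q 239.80.1.249: descend 111011110101000000 ; hops seen [H1,H2] ; pick H2
  - 239.80.33.160/31 clear@31
  + 33.185.169.16/28 (H4) depth=28
  Q 33.160.94.233: descend 00100001101 ; hops seen [H1,H1] ; pick H1
  + 33.185.0.0/16 (H1) depth=16
  Q 33.160.0.1: descend 00100001101 ; hops seen [H1,H1] ; pick H1
  + 239.80.32.0/19 (H3) depth=19
  + 33.185.169.28/30 (H2) depth=30
  + 239.80.32.0/22 (H6) depth=22
  Q 239.80.32.25: descend 11101111010100000010000 ; hops seen [H1,H2,H3,H0,H6] ; pick H6

== LOOKUPS ==
["H3","H3","H3","H3","H5","H2","H1","H1","H6"]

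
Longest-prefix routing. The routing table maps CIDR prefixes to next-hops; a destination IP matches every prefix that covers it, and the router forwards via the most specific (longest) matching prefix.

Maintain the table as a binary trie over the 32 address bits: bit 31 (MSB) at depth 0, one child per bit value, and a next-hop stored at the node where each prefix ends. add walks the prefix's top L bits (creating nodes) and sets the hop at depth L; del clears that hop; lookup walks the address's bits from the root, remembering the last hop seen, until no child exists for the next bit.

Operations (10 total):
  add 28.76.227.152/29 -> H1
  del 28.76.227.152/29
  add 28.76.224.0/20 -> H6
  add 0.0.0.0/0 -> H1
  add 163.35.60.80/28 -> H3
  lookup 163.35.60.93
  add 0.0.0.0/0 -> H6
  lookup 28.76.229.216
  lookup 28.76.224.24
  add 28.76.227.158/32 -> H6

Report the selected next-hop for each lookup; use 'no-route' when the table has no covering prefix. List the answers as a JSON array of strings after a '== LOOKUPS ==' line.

Process each operation:
  + 28.76.227.152/29 (H1) depth=29
  del 28.76.227.152/29 (clear depth 29)
  + 28.76.224.0/20 (H6) depth=20
  + 0.0.0.0/0 (H1) depth=0
  + 163.35.60.80/28 (H3) depth=28
  Q 163.35.60.93: descend 1010001100100011001111000101 ; hops seen [H1,H3] ; pick H3
  + 0.0.0.0/0 (H6) depth=0
  Q 28.76.229.216: descend 000111000100110011100 ; hops seen [H6,H6] ; pick H6
  Q 28.76.224.24: descend 0001110001001100111000 ; hops seen [H6,H6] ; pick H6
  + 28.76.227.158/32 (H6) depth=32

== LOOKUPS ==
["H3","H6","H6"]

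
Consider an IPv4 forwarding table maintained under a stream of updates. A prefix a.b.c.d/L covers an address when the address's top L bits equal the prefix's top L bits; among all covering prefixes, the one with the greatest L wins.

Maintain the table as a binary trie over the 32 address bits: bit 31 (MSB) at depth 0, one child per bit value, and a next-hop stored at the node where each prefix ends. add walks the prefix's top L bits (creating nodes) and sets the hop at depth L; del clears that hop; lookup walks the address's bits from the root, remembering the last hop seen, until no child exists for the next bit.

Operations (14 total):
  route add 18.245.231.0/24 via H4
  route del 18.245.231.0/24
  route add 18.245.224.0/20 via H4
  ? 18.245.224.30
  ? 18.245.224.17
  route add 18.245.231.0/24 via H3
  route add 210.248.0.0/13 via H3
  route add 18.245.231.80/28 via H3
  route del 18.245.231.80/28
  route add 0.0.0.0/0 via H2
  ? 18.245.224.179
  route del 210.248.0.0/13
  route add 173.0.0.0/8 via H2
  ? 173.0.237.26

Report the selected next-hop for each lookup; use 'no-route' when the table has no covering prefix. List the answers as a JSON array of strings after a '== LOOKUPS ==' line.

Trace:
  add 18.245.231.0/24 -> H4 at depth 24
  del 18.245.231.0/24 (clear depth 24)
  add 18.245.224.0/20 -> H4 at depth 20
  Q 18.245.224.30: descend 000100101111010111100 ; hops seen [H4] ; pick H4
  Q 18.245.224.17: descend 000100101111010111100 ; hops seen [H4] ; pick H4
  add 18.245.231.0/24 -> H3 at depth 24
  add 210.248.0.0/13 -> H3 at depth 13
  add 18.245.231.80/28 -> H3 at depth 28
  del 18.245.231.80/28 (clear depth 28)
  add 0.0.0.0/0 -> H2 at depth 0
  Q 18.245.224.179: descend 000100101111010111100 ; hops seen [H2,H4] ; pick H4
  del 210.248.0.0/13 (clear depth 13)
  add 173.0.0.0/8 -> H2 at depth 8
  Q 173.0.237.26: descend 10101101 ; hops seen [H2,H2] ; pick H2

== LOOKUPS ==
["H4","H4","H4","H2"]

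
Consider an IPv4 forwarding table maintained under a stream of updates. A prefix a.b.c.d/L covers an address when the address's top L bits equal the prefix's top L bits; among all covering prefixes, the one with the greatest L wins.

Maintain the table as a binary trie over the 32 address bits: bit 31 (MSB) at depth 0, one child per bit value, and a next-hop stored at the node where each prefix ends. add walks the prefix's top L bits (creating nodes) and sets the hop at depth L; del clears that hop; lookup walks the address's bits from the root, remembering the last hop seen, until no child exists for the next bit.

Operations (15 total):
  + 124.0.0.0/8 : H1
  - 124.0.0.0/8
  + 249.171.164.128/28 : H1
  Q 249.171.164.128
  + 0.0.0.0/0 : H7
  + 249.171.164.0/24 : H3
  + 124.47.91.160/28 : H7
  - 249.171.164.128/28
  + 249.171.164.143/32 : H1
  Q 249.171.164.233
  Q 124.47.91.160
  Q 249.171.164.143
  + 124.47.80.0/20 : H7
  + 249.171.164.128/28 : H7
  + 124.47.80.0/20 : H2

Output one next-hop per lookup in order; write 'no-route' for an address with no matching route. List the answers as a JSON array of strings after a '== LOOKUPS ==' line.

Process each operation:
  add 124.0.0.0/8 -> H1 at depth 8
  del 124.0.0.0/8 (clear depth 8)
  add 249.171.164.128/28 -> H1 at depth 28
  lookup 249.171.164.128: bits 1111100110101011101001001000 walk d0:-→d1:-→d2:-→d3:-→d4:-→d5:-→d6:-→d7:-→d8:-→d9:-→d10:-→d11:-→d12:-→d13:-→d14:-→d15:-→d16:-→d17:-→d18:-→d19:-→d20:-→d21:-→d22:-→d23:-→d24:-→d25:-→d26:-→d27:-→d28:H1 -> H1
  add 0.0.0.0/0 -> H7 at depth 0
  add 249.171.164.0/24 -> H3 at depth 24
  add 124.47.91.160/28 -> H7 at depth 28
  del 249.171.164.128/28 (clear depth 28)
  add 249.171.164.143/32 -> H1 at depth 32
  lookup 249.171.164.233: bits 1111100110101011101001001 walk d0:H7→d1:-→d2:-→d3:-→d4:-→d5:-→d6:-→d7:-→d8:-→d9:-→d10:-→d11:-→d12:-→d13:-→d14:-→d15:-→d16:-→d17:-→d18:-→d19:-→d20:-→d21:-→d22:-→d23:-→d24:H3→d25:- -> H3
  lookup 124.47.91.160: bits 0111110000101111010110111010 walk d0:H7→d1:-→d2:-→d3:-→d4:-→d5:-→d6:-→d7:-→d8:-→d9:-→d10:-→d11:-→d12:-→d13:-→d14:-→d15:-→d16:-→d17:-→d18:-→d19:-→d20:-→d21:-→d22:-→d23:-→d24:-→d25:-→d26:-→d27:-→d28:H7 -> H7
  lookup 249.171.164.143: bits 11111001101010111010010010001111 walk d0:H7→d1:-→d2:-→d3:-→d4:-→d5:-→d6:-→d7:-→d8:-→d9:-→d10:-→d11:-→d12:-→d13:-→d14:-→d15:-→d16:-→d17:-→d18:-→d19:-→d20:-→d21:-→d22:-→d23:-→d24:H3→d25:-→d26:-→d27:-→d28:-→d29:-→d30:-→d31:-→d32:H1 -> H1
  add 124.47.80.0/20 -> H7 at depth 20
  add 249.171.164.128/28 -> H7 at depth 28
  add 124.47.80.0/20 -> H2 at depth 20

== LOOKUPS ==
["H1","H3","H7","H1"]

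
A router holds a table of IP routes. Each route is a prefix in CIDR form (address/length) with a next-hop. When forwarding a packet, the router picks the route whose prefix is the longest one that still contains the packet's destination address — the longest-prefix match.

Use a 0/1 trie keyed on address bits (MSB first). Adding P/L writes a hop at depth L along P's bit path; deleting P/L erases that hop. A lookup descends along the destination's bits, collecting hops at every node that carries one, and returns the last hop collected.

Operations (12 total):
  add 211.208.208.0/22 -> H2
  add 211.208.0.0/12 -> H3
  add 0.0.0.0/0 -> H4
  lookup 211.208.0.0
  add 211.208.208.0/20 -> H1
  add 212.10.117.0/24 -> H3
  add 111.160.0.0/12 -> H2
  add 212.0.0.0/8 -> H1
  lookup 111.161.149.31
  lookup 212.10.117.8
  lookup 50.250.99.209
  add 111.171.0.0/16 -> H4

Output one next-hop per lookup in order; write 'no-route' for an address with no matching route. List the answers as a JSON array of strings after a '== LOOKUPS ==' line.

Process each operation:
  add 211.208.208.0/22 -> H2 at depth 22
  add 211.208.0.0/12 -> H3 at depth 12
  add 0.0.0.0/0 -> H4 at depth 0
  lookup 211.208.0.0: bits 1101001111010000 walk d0:H4→d1:-→d2:-→d3:-→d4:-→d5:-→d6:-→d7:-→d8:-→d9:-→d10:-→d11:-→d12:H3→d13:-→d14:-→d15:-→d16:- -> H3
  add 211.208.208.0/20 -> H1 at depth 20
  add 212.10.117.0/24 -> H3 at depth 24
  add 111.160.0.0/12 -> H2 at depth 12
  add 212.0.0.0/8 -> H1 at depth 8
  lookup 111.161.149.31: bits 011011111010 walk d0:H4→d1:-→d2:-→d3:-→d4:-→d5:-→d6:-→d7:-→d8:-→d9:-→d10:-→d11:-→d12:H2 -> H2
  lookup 212.10.117.8: bits 110101000000101001110101 walk d0:H4→d1:-→d2:-→d3:-→d4:-→d5:-→d6:-→d7:-→d8:H1→d9:-→d10:-→d11:-→d12:-→d13:-→d14:-→d15:-→d16:-→d17:-→d18:-→d19:-→d20:-→d21:-→d22:-→d23:-→d24:H3 -> H3
  lookup 50.250.99.209: bits 0 walk d0:H4→d1:- -> H4
  add 111.171.0.0/16 -> H4 at depth 16

== LOOKUPS ==
["H3","H2","H3","H4"]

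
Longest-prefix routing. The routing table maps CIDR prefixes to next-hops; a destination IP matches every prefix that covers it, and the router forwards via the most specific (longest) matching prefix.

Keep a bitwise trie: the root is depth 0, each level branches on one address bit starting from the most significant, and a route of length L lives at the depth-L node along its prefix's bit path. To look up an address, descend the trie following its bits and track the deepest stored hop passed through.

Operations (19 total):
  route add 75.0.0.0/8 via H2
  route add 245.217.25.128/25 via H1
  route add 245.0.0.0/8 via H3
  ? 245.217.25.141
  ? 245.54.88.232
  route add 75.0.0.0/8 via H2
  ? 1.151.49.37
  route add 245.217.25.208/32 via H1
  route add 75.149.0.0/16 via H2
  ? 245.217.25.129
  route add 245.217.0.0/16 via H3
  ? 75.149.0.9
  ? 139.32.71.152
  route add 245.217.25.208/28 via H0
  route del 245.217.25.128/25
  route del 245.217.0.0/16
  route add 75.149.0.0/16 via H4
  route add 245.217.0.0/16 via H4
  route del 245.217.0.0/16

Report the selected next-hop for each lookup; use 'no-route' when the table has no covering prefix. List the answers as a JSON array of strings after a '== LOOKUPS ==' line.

Trace:
  add 75.0.0.0/8 -> H2 at depth 8
  add 245.217.25.128/25 -> H1 at depth 25
  add 245.0.0.0/8 -> H3 at depth 8
  ? 245.217.25.141  path d0:-→d1:-→d2:-→d3:-→d4:-→d5:-→d6:-→d7:-→d8:H3→d9:-→d10:-→d11:-→d12:-→d13:-→d14:-→d15:-→d16:-→d17:-→d18:-→d19:-→d20:-→d21:-→d22:-→d23:-→d24:-→d25:H1  best=H1
  ? 245.54.88.232  path d0:-→d1:-→d2:-→d3:-→d4:-→d5:-→d6:-→d7:-→d8:H3  best=H3
  add 75.0.0.0/8 -> H2 at depth 8
  ? 1.151.49.37  path d0:-→d1:-  best=no-route
  add 245.217.25.208/32 -> H1 at depth 32
  add 75.149.0.0/16 -> H2 at depth 16
  ? 245.217.25.129  path d0:-→d1:-→d2:-→d3:-→d4:-→d5:-→d6:-→d7:-→d8:H3→d9:-→d10:-→d11:-→d12:-→d13:-→d14:-→d15:-→d16:-→d17:-→d18:-→d19:-→d20:-→d21:-→d22:-→d23:-→d24:-→d25:H1  best=H1
  add 245.217.0.0/16 -> H3 at depth 16
  ? 75.149.0.9  path d0:-→d1:-→d2:-→d3:-→d4:-→d5:-→d6:-→d7:-→d8:H2→d9:-→d10:-→d11:-→d12:-→d13:-→d14:-→d15:-→d16:H2  best=H2
  ? 139.32.71.152  path d0:-→d1:-  best=no-route
  add 245.217.25.208/28 -> H0 at depth 28
  - 245.217.25.128/25 clear@25
  - 245.217.0.0/16 clear@16
  add 75.149.0.0/16 -> H4 at depth 16
  add 245.217.0.0/16 -> H4 at depth 16
  - 245.217.0.0/16 clear@16

== LOOKUPS ==
["H1","H3","no-route","H1","H2","no-route"]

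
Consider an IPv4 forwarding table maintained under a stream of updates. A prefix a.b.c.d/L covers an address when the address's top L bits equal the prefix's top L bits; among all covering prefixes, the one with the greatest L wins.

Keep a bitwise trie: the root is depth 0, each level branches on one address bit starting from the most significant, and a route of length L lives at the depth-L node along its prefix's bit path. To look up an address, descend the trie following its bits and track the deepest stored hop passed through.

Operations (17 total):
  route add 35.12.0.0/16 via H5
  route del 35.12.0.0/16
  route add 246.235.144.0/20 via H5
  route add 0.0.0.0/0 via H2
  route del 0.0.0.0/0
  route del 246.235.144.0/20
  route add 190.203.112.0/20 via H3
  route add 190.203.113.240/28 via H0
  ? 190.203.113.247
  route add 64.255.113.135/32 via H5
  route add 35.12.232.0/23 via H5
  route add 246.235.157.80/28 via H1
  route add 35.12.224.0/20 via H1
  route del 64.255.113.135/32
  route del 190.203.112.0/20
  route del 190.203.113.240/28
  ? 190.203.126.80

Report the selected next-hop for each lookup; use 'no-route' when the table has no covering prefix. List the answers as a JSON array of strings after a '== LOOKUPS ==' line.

Process each operation:
  + 35.12.0.0/16 (H5) depth=16
  - 35.12.0.0/16 clear@16
  + 246.235.144.0/20 (H5) depth=20
  + 0.0.0.0/0 (H2) depth=0
  - 0.0.0.0/0 clear@0
  - 246.235.144.0/20 clear@20
  + 190.203.112.0/20 (H3) depth=20
  + 190.203.113.240/28 (H0) depth=28
  lookup 190.203.113.247: bits 1011111011001011011100011111 walk d0:-→d1:-→d2:-→d3:-→d4:-→d5:-→d6:-→d7:-→d8:-→d9:-→d10:-→d11:-→d12:-→d13:-→d14:-→d15:-→d16:-→d17:-→d18:-→d19:-→d20:H3→d21:-→d22:-→d23:-→d24:-→d25:-→d26:-→d27:-→d28:H0 -> H0
  + 64.255.113.135/32 (H5) depth=32
  + 35.12.232.0/23 (H5) depth=23
  + 246.235.157.80/28 (H1) depth=28
  + 35.12.224.0/20 (H1) depth=20
  - 64.255.113.135/32 clear@32
  - 190.203.112.0/20 clear@20
  - 190.203.113.240/28 clear@28
  lookup 190.203.126.80: bits 10111110110010110111 walk d0:-→d1:-→d2:-→d3:-→d4:-→d5:-→d6:-→d7:-→d8:-→d9:-→d10:-→d11:-→d12:-→d13:-→d14:-→d15:-→d16:-→d17:-→d18:-→d19:-→d20:- -> no-route

== LOOKUPS ==
["H0","no-route"]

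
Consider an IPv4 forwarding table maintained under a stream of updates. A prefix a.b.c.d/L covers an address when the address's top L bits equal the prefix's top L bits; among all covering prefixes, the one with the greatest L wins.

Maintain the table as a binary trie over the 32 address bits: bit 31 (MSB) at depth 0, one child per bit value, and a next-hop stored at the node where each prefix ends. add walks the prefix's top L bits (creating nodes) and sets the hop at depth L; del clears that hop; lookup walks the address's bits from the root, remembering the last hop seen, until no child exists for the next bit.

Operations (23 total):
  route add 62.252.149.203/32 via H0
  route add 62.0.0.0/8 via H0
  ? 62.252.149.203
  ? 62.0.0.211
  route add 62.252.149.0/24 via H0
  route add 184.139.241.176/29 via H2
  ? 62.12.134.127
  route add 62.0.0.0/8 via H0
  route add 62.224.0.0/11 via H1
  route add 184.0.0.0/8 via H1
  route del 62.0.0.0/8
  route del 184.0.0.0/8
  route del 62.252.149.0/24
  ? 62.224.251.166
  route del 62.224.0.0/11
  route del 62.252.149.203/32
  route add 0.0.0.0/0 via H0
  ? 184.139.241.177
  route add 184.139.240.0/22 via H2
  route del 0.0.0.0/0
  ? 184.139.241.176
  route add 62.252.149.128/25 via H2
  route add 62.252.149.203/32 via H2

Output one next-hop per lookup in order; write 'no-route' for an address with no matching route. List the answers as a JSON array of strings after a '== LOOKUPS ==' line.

Apply in order:
  + 62.252.149.203/32 (H0) depth=32
  + 62.0.0.0/8 (H0) depth=8
  Q 62.252.149.203: descend 00111110111111001001010111001011 ; hops seen [H0,H0] ; pick H0
  Q 62.0.0.211: descend 00111110 ; hops seen [H0] ; pick H0
  + 62.252.149.0/24 (H0) depth=24
  + 184.139.241.176/29 (H2) depth=29
  Q 62.12.134.127: descend 00111110 ; hops seen [H0] ; pick H0
  + 62.0.0.0/8 (H0) depth=8
  + 62.224.0.0/11 (H1) depth=11
  + 184.0.0.0/8 (H1) depth=8
  del 62.0.0.0/8 (clear depth 8)
  del 184.0.0.0/8 (clear depth 8)
  del 62.252.149.0/24 (clear depth 24)
  Q 62.224.251.166: descend 00111110111 ; hops seen [H1] ; pick H1
  del 62.224.0.0/11 (clear depth 11)
  del 62.252.149.203/32 (clear depth 32)
  + 0.0.0.0/0 (H0) depth=0
  Q 184.139.241.177: descend 10111000100010111111000110110 ; hops seen [H0,H2] ; pick H2
  + 184.139.240.0/22 (H2) depth=22
  del 0.0.0.0/0 (clear depth 0)
  Q 184.139.241.176: descend 10111000100010111111000110110 ; hops seen [H2,H2] ; pick H2
  + 62.252.149.128/25 (H2) depth=25
  + 62.252.149.203/32 (H2) depth=32

== LOOKUPS ==
["H0","H0","H0","H1","H2","H2"]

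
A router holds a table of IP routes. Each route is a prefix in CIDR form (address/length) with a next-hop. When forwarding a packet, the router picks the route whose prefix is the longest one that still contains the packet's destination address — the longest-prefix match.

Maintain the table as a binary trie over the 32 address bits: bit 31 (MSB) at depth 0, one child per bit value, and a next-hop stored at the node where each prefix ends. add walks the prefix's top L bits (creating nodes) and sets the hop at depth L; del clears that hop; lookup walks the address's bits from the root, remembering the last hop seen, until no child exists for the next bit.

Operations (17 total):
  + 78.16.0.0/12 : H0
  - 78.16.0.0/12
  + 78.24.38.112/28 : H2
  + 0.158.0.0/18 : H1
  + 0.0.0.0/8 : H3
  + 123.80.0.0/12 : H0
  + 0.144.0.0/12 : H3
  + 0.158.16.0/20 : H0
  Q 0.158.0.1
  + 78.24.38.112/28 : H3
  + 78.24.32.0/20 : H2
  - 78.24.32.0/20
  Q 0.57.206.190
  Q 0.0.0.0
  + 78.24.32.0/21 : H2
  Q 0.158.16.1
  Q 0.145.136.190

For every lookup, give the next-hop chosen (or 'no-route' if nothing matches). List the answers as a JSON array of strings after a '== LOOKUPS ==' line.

Trace:
  + 78.16.0.0/12 (H0) depth=12
  - 78.16.0.0/12 clear@12
  + 78.24.38.112/28 (H2) depth=28
  + 0.158.0.0/18 (H1) depth=18
  + 0.0.0.0/8 (H3) depth=8
  + 123.80.0.0/12 (H0) depth=12
  + 0.144.0.0/12 (H3) depth=12
  + 0.158.16.0/20 (H0) depth=20
  ? 0.158.0.1  path d0:-→d1:-→d2:-→d3:-→d4:-→d5:-→d6:-→d7:-→d8:H3→d9:-→d10:-→d11:-→d12:H3→d13:-→d14:-→d15:-→d16:-→d17:-→d18:H1→d19:-  best=H1
  + 78.24.38.112/28 (H3) depth=28
  + 78.24.32.0/20 (H2) depth=20
  - 78.24.32.0/20 clear@20
  ? 0.57.206.190  path d0:-→d1:-→d2:-→d3:-→d4:-→d5:-→d6:-→d7:-→d8:H3  best=H3
  ? 0.0.0.0  path d0:-→d1:-→d2:-→d3:-→d4:-→d5:-→d6:-→d7:-→d8:H3  best=H3
  + 78.24.32.0/21 (H2) depth=21
  ? 0.158.16.1  path d0:-→d1:-→d2:-→d3:-→d4:-→d5:-→d6:-→d7:-→d8:H3→d9:-→d10:-→d11:-→d12:H3→d13:-→d14:-→d15:-→d16:-→d17:-→d18:H1→d19:-→d20:H0  best=H0
  ? 0.145.136.190  path d0:-→d1:-→d2:-→d3:-→d4:-→d5:-→d6:-→d7:-→d8:H3→d9:-→d10:-→d11:-→d12:H3  best=H3

== LOOKUPS ==
["H1","H3","H3","H0","H3"]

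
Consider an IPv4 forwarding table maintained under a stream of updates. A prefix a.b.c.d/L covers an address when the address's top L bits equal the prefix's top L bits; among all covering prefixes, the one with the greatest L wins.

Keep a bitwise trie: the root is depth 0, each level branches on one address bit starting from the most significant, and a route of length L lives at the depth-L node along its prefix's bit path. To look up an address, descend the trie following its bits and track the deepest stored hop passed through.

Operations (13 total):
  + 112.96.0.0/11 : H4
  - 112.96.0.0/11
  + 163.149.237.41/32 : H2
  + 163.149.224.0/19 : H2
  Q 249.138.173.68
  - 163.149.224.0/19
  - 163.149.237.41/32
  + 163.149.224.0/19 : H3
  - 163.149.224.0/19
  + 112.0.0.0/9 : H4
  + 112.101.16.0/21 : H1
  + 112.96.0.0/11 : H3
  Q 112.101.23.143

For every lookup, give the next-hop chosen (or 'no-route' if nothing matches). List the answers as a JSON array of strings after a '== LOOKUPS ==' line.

Process each operation:
  add 112.96.0.0/11 -> H4 at depth 11
  - 112.96.0.0/11 clear@11
  add 163.149.237.41/32 -> H2 at depth 32
  add 163.149.224.0/19 -> H2 at depth 19
  Q 249.138.173.68: descend 1 ; hops seen [∅] ; pick no-route
  - 163.149.224.0/19 clear@19
  - 163.149.237.41/32 clear@32
  add 163.149.224.0/19 -> H3 at depth 19
  - 163.149.224.0/19 clear@19
  add 112.0.0.0/9 -> H4 at depth 9
  add 112.101.16.0/21 -> H1 at depth 21
  add 112.96.0.0/11 -> H3 at depth 11
  Q 112.101.23.143: descend 011100000110010100010 ; hops seen [H4,H3,H1] ; pick H1

== LOOKUPS ==
["no-route","H1"]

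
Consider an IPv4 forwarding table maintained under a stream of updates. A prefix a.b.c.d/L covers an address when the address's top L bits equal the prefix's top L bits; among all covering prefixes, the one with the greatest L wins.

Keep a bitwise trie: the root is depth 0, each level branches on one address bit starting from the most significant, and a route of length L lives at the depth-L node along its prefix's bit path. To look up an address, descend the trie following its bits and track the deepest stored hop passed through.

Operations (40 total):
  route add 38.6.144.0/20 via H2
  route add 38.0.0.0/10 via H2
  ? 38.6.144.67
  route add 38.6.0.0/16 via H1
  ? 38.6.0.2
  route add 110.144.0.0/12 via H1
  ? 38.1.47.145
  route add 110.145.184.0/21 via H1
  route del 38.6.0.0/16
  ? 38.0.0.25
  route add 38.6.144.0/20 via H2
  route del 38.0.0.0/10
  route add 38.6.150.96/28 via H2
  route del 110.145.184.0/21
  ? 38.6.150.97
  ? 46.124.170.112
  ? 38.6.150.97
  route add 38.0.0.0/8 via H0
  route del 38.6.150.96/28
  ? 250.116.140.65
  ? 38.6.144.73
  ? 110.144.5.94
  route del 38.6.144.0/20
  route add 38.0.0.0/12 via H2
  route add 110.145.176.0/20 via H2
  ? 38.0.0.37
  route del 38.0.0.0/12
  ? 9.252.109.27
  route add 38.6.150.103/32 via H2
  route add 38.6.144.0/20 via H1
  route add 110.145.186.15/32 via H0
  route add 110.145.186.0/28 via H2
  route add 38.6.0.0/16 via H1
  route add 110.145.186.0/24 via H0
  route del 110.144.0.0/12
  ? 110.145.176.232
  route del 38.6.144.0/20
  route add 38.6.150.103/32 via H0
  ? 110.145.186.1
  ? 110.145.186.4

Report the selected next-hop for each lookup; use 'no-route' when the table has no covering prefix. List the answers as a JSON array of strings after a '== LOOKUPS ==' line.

Apply in order:
  + 38.6.144.0/20 (H2) depth=20
  + 38.0.0.0/10 (H2) depth=10
  lookup 38.6.144.67: bits 00100110000001101001 walk d0:-→d1:-→d2:-→d3:-→d4:-→d5:-→d6:-→d7:-→d8:-→d9:-→d10:H2→d11:-→d12:-→d13:-→d14:-→d15:-→d16:-→d17:-→d18:-→d19:-→d20:H2 -> H2
  + 38.6.0.0/16 (H1) depth=16
  lookup 38.6.0.2: bits 0010011000000110 walk d0:-→d1:-→d2:-→d3:-→d4:-→d5:-→d6:-→d7:-→d8:-→d9:-→d10:H2→d11:-→d12:-→d13:-→d14:-→d15:-→d16:H1 -> H1
  + 110.144.0.0/12 (H1) depth=12
  lookup 38.1.47.145: bits 0010011000000 walk d0:-→d1:-→d2:-→d3:-→d4:-→d5:-→d6:-→d7:-→d8:-→d9:-→d10:H2→d11:-→d12:-→d13:- -> H2
  + 110.145.184.0/21 (H1) depth=21
  del 38.6.0.0/16 (clear depth 16)
  lookup 38.0.0.25: bits 0010011000000 walk d0:-→d1:-→d2:-→d3:-→d4:-→d5:-→d6:-→d7:-→d8:-→d9:-→d10:H2→d11:-→d12:-→d13:- -> H2
  + 38.6.144.0/20 (H2) depth=20
  del 38.0.0.0/10 (clear depth 10)
  + 38.6.150.96/28 (H2) depth=28
  del 110.145.184.0/21 (clear depth 21)
  lookup 38.6.150.97: bits 0010011000000110100101100110 walk d0:-→d1:-→d2:-→d3:-→d4:-→d5:-→d6:-→d7:-→d8:-→d9:-→d10:-→d11:-→d12:-→d13:-→d14:-→d15:-→d16:-→d17:-→d18:-→d19:-→d20:H2→d21:-→d22:-→d23:-→d24:-→d25:-→d26:-→d27:-→d28:H2 -> H2
  lookup 46.124.170.112: bits 0010 walk d0:-→d1:-→d2:-→d3:-→d4:- -> no-route
  lookup 38.6.150.97: bits 0010011000000110100101100110 walk d0:-→d1:-→d2:-→d3:-→d4:-→d5:-→d6:-→d7:-→d8:-→d9:-→d10:-→d11:-→d12:-→d13:-→d14:-→d15:-→d16:-→d17:-→d18:-→d19:-→d20:H2→d21:-→d22:-→d23:-→d24:-→d25:-→d26:-→d27:-→d28:H2 -> H2
  + 38.0.0.0/8 (H0) depth=8
  del 38.6.150.96/28 (clear depth 28)
  lookup 250.116.140.65: bits ε walk d0:- -> no-route
  lookup 38.6.144.73: bits 001001100000011010010 walk d0:-→d1:-→d2:-→d3:-→d4:-→d5:-→d6:-→d7:-→d8:H0→d9:-→d10:-→d11:-→d12:-→d13:-→d14:-→d15:-→d16:-→d17:-→d18:-→d19:-→d20:H2→d21:- -> H2
  lookup 110.144.5.94: bits 011011101001000 walk d0:-→d1:-→d2:-→d3:-→d4:-→d5:-→d6:-→d7:-→d8:-→d9:-→d10:-→d11:-→d12:H1→d13:-→d14:-→d15:- -> H1
  del 38.6.144.0/20 (clear depth 20)
  + 38.0.0.0/12 (H2) depth=12
  + 110.145.176.0/20 (H2) depth=20
  lookup 38.0.0.37: bits 0010011000000 walk d0:-→d1:-→d2:-→d3:-→d4:-→d5:-→d6:-→d7:-→d8:H0→d9:-→d10:-→d11:-→d12:H2→d13:- -> H2
  del 38.0.0.0/12 (clear depth 12)
  lookup 9.252.109.27: bits 00 walk d0:-→d1:-→d2:- -> no-route
  + 38.6.150.103/32 (H2) depth=32
  + 38.6.144.0/20 (H1) depth=20
  + 110.145.186.15/32 (H0) depth=32
  + 110.145.186.0/28 (H2) depth=28
  + 38.6.0.0/16 (H1) depth=16
  + 110.145.186.0/24 (H0) depth=24
  del 110.144.0.0/12 (clear depth 12)
  lookup 110.145.176.232: bits 01101110100100011011 walk d0:-→d1:-→d2:-→d3:-→d4:-→d5:-→d6:-→d7:-→d8:-→d9:-→d10:-→d11:-→d12:-→d13:-→d14:-→d15:-→d16:-→d17:-→d18:-→d19:-→d20:H2 -> H2
  del 38.6.144.0/20 (clear depth 20)
  + 38.6.150.103/32 (H0) depth=32
  lookup 110.145.186.1: bits 0110111010010001101110100000 walk d0:-→d1:-→d2:-→d3:-→d4:-→d5:-→d6:-→d7:-→d8:-→d9:-→d10:-→d11:-→d12:-→d13:-→d14:-→d15:-→d16:-→d17:-→d18:-→d19:-→d20:H2→d21:-→d22:-→d23:-→d24:H0→d25:-→d26:-→d27:-→d28:H2 -> H2
  lookup 110.145.186.4: bits 0110111010010001101110100000 walk d0:-→d1:-→d2:-→d3:-→d4:-→d5:-→d6:-→d7:-→d8:-→d9:-→d10:-→d11:-→d12:-→d13:-→d14:-→d15:-→d16:-→d17:-→d18:-→d19:-→d20:H2→d21:-→d22:-→d23:-→d24:H0→d25:-→d26:-→d27:-→d28:H2 -> H2

== LOOKUPS ==
["H2","H1","H2","H2","H2","no-route","H2","no-route","H2","H1","H2","no-route","H2","H2","H2"]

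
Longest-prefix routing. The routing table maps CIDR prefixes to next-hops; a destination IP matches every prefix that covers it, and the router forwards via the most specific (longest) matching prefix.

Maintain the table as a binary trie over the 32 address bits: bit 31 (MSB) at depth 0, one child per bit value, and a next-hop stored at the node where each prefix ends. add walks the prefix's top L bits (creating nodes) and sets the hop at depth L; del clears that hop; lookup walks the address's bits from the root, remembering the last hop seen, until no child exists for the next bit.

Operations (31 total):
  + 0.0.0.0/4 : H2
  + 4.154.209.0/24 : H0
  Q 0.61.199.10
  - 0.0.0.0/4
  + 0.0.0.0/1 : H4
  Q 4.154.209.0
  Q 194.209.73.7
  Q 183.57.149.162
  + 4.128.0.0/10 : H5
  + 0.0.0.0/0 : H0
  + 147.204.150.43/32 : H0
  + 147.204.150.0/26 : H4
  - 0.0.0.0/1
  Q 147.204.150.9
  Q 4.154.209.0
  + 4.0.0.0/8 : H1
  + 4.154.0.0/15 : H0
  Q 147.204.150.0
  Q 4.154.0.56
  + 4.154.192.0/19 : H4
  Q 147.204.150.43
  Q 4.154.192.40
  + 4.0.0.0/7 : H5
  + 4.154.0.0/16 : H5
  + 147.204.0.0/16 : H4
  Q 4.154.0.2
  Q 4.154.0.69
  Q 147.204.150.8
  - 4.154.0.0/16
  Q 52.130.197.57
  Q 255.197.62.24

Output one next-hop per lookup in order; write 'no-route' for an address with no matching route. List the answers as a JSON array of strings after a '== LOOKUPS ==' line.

Trace:
  add 0.0.0.0/4 -> H2 at depth 4
  add 4.154.209.0/24 -> H0 at depth 24
  lookup 0.61.199.10: bits 00000 walk d0:-→d1:-→d2:-→d3:-→d4:H2→d5:- -> H2
  - 0.0.0.0/4 clear@4
  add 0.0.0.0/1 -> H4 at depth 1
  lookup 4.154.209.0: bits 000001001001101011010001 walk d0:-→d1:H4→d2:-→d3:-→d4:-→d5:-→d6:-→d7:-→d8:-→d9:-→d10:-→d11:-→d12:-→d13:-→d14:-→d15:-→d16:-→d17:-→d18:-→d19:-→d20:-→d21:-→d22:-→d23:-→d24:H0 -> H0
  lookup 194.209.73.7: bits ε walk d0:- -> no-route
  lookup 183.57.149.162: bits ε walk d0:- -> no-route
  add 4.128.0.0/10 -> H5 at depth 10
  add 0.0.0.0/0 -> H0 at depth 0
  add 147.204.150.43/32 -> H0 at depth 32
  add 147.204.150.0/26 -> H4 at depth 26
  - 0.0.0.0/1 clear@1
  lookup 147.204.150.9: bits 10010011110011001001011000 walk d0:H0→d1:-→d2:-→d3:-→d4:-→d5:-→d6:-→d7:-→d8:-→d9:-→d10:-→d11:-→d12:-→d13:-→d14:-→d15:-→d16:-→d17:-→d18:-→d19:-→d20:-→d21:-→d22:-→d23:-→d24:-→d25:-→d26:H4 -> H4
  lookup 4.154.209.0: bits 000001001001101011010001 walk d0:H0→d1:-→d2:-→d3:-→d4:-→d5:-→d6:-→d7:-→d8:-→d9:-→d10:H5→d11:-→d12:-→d13:-→d14:-→d15:-→d16:-→d17:-→d18:-→d19:-→d20:-→d21:-→d22:-→d23:-→d24:H0 -> H0
  add 4.0.0.0/8 -> H1 at depth 8
  add 4.154.0.0/15 -> H0 at depth 15
  lookup 147.204.150.0: bits 10010011110011001001011000 walk d0:H0→d1:-→d2:-→d3:-→d4:-→d5:-→d6:-→d7:-→d8:-→d9:-→d10:-→d11:-→d12:-→d13:-→d14:-→d15:-→d16:-→d17:-→d18:-→d19:-→d20:-→d21:-→d22:-→d23:-→d24:-→d25:-→d26:H4 -> H4
  lookup 4.154.0.56: bits 0000010010011010 walk d0:H0→d1:-→d2:-→d3:-→d4:-→d5:-→d6:-→d7:-→d8:H1→d9:-→d10:H5→d11:-→d12:-→d13:-→d14:-→d15:H0→d16:- -> H0
  add 4.154.192.0/19 -> H4 at depth 19
  lookup 147.204.150.43: bits 10010011110011001001011000101011 walk d0:H0→d1:-→d2:-→d3:-→d4:-→d5:-→d6:-→d7:-→d8:-→d9:-→d10:-→d11:-→d12:-→d13:-→d14:-→d15:-→d16:-→d17:-→d18:-→d19:-→d20:-→d21:-→d22:-→d23:-→d24:-→d25:-→d26:H4→d27:-→d28:-→d29:-→d30:-→d31:-→d32:H0 -> H0
  lookup 4.154.192.40: bits 0000010010011010110 walk d0:H0→d1:-→d2:-→d3:-→d4:-→d5:-→d6:-→d7:-→d8:H1→d9:-→d10:H5→d11:-→d12:-→d13:-→d14:-→d15:H0→d16:-→d17:-→d18:-→d19:H4 -> H4
  add 4.0.0.0/7 -> H5 at depth 7
  add 4.154.0.0/16 -> H5 at depth 16
  add 147.204.0.0/16 -> H4 at depth 16
  lookup 4.154.0.2: bits 0000010010011010 walk d0:H0→d1:-→d2:-→d3:-→d4:-→d5:-→d6:-→d7:H5→d8:H1→d9:-→d10:H5→d11:-→d12:-→d13:-→d14:-→d15:H0→d16:H5 -> H5
  lookup 4.154.0.69: bits 0000010010011010 walk d0:H0→d1:-→d2:-→d3:-→d4:-→d5:-→d6:-→d7:H5→d8:H1→d9:-→d10:H5→d11:-→d12:-→d13:-→d14:-→d15:H0→d16:H5 -> H5
  lookup 147.204.150.8: bits 10010011110011001001011000 walk d0:H0→d1:-→d2:-→d3:-→d4:-→d5:-→d6:-→d7:-→d8:-→d9:-→d10:-→d11:-→d12:-→d13:-→d14:-→d15:-→d16:H4→d17:-→d18:-→d19:-→d20:-→d21:-→d22:-→d23:-→d24:-→d25:-→d26:H4 -> H4
  - 4.154.0.0/16 clear@16
  lookup 52.130.197.57: bits 00 walk d0:H0→d1:-→d2:- -> H0
  lookup 255.197.62.24: bits 1 walk d0:H0→d1:- -> H0

== LOOKUPS ==
["H2","H0","no-route","no-route","H4","H0","H4","H0","H0","H4","H5","H5","H4","H0","H0"]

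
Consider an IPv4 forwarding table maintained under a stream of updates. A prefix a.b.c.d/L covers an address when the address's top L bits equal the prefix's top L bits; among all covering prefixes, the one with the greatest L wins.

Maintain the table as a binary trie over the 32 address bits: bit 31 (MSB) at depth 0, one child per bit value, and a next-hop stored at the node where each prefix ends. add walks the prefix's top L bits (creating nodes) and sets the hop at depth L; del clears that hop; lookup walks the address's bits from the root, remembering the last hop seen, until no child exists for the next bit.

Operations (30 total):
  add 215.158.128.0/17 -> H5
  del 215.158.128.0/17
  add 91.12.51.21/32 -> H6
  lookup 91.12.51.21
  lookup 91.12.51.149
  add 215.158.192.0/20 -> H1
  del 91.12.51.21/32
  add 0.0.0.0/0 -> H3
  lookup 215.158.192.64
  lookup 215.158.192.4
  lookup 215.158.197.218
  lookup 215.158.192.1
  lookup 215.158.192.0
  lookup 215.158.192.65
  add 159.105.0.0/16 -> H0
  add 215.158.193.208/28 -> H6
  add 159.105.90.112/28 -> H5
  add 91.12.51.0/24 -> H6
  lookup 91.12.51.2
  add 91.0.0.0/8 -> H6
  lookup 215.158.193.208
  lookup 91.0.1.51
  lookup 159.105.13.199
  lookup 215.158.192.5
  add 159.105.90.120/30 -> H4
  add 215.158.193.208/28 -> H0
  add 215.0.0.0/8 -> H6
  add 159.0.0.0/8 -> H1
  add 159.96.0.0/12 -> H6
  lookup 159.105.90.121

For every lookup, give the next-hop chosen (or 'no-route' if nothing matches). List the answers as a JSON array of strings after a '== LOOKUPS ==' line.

Trace:
  add 215.158.128.0/17 -> H5 at depth 17
  del 215.158.128.0/17 (clear depth 17)
  add 91.12.51.21/32 -> H6 at depth 32
  ? 91.12.51.21  path d0:-→d1:-→d2:-→d3:-→d4:-→d5:-→d6:-→d7:-→d8:-→d9:-→d10:-→d11:-→d12:-→d13:-→d14:-→d15:-→d16:-→d17:-→d18:-→d19:-→d20:-→d21:-→d22:-→d23:-→d24:-→d25:-→d26:-→d27:-→d28:-→d29:-→d30:-→d31:-→d32:H6  best=H6
  ? 91.12.51.149  path d0:-→d1:-→d2:-→d3:-→d4:-→d5:-→d6:-→d7:-→d8:-→d9:-→d10:-→d11:-→d12:-→d13:-→d14:-→d15:-→d16:-→d17:-→d18:-→d19:-→d20:-→d21:-→d22:-→d23:-→d24:-  best=no-route
  add 215.158.192.0/20 -> H1 at depth 20
  del 91.12.51.21/32 (clear depth 32)
  add 0.0.0.0/0 -> H3 at depth 0
  ? 215.158.192.64  path d0:H3→d1:-→d2:-→d3:-→d4:-→d5:-→d6:-→d7:-→d8:-→d9:-→d10:-→d11:-→d12:-→d13:-→d14:-→d15:-→d16:-→d17:-→d18:-→d19:-→d20:H1  best=H1
  ? 215.158.192.4  path d0:H3→d1:-→d2:-→d3:-→d4:-→d5:-→d6:-→d7:-→d8:-→d9:-→d10:-→d11:-→d12:-→d13:-→d14:-→d15:-→d16:-→d17:-→d18:-→d19:-→d20:H1  best=H1
  ? 215.158.197.218  path d0:H3→d1:-→d2:-→d3:-→d4:-→d5:-→d6:-→d7:-→d8:-→d9:-→d10:-→d11:-→d12:-→d13:-→d14:-→d15:-→d16:-→d17:-→d18:-→d19:-→d20:H1  best=H1
  ? 215.158.192.1  path d0:H3→d1:-→d2:-→d3:-→d4:-→d5:-→d6:-→d7:-→d8:-→d9:-→d10:-→d11:-→d12:-→d13:-→d14:-→d15:-→d16:-→d17:-→d18:-→d19:-→d20:H1  best=H1
  ? 215.158.192.0  path d0:H3→d1:-→d2:-→d3:-→d4:-→d5:-→d6:-→d7:-→d8:-→d9:-→d10:-→d11:-→d12:-→d13:-→d14:-→d15:-→d16:-→d17:-→d18:-→d19:-→d20:H1  best=H1
  ? 215.158.192.65  path d0:H3→d1:-→d2:-→d3:-→d4:-→d5:-→d6:-→d7:-→d8:-→d9:-→d10:-→d11:-→d12:-→d13:-→d14:-→d15:-→d16:-→d17:-→d18:-→d19:-→d20:H1  best=H1
  add 159.105.0.0/16 -> H0 at depth 16
  add 215.158.193.208/28 -> H6 at depth 28
  add 159.105.90.112/28 -> H5 at depth 28
  add 91.12.51.0/24 -> H6 at depth 24
  ? 91.12.51.2  path d0:H3→d1:-→d2:-→d3:-→d4:-→d5:-→d6:-→d7:-→d8:-→d9:-→d10:-→d11:-→d12:-→d13:-→d14:-→d15:-→d16:-→d17:-→d18:-→d19:-→d20:-→d21:-→d22:-→d23:-→d24:H6→d25:-→d26:-→d27:-  best=H6
  add 91.0.0.0/8 -> H6 at depth 8
  ? 215.158.193.208  path d0:H3→d1:-→d2:-→d3:-→d4:-→d5:-→d6:-→d7:-→d8:-→d9:-→d10:-→d11:-→d12:-→d13:-→d14:-→d15:-→d16:-→d17:-→d18:-→d19:-→d20:H1→d21:-→d22:-→d23:-→d24:-→d25:-→d26:-→d27:-→d28:H6  best=H6
  ? 91.0.1.51  path d0:H3→d1:-→d2:-→d3:-→d4:-→d5:-→d6:-→d7:-→d8:H6→d9:-→d10:-→d11:-→d12:-  best=H6
  ? 159.105.13.199  path d0:H3→d1:-→d2:-→d3:-→d4:-→d5:-→d6:-→d7:-→d8:-→d9:-→d10:-→d11:-→d12:-→d13:-→d14:-→d15:-→d16:H0→d17:-  best=H0
  ? 215.158.192.5  path d0:H3→d1:-→d2:-→d3:-→d4:-→d5:-→d6:-→d7:-→d8:-→d9:-→d10:-→d11:-→d12:-→d13:-→d14:-→d15:-→d16:-→d17:-→d18:-→d19:-→d20:H1→d21:-→d22:-→d23:-  best=H1
  add 159.105.90.120/30 -> H4 at depth 30
  add 215.158.193.208/28 -> H0 at depth 28
  add 215.0.0.0/8 -> H6 at depth 8
  add 159.0.0.0/8 -> H1 at depth 8
  add 159.96.0.0/12 -> H6 at depth 12
  ? 159.105.90.121  path d0:H3→d1:-→d2:-→d3:-→d4:-→d5:-→d6:-→d7:-→d8:H1→d9:-→d10:-→d11:-→d12:H6→d13:-→d14:-→d15:-→d16:H0→d17:-→d18:-→d19:-→d20:-→d21:-→d22:-→d23:-→d24:-→d25:-→d26:-→d27:-→d28:H5→d29:-→d30:H4  best=H4

== LOOKUPS ==
["H6","no-route","H1","H1","H1","H1","H1","H1","H6","H6","H6","H0","H1","H4"]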